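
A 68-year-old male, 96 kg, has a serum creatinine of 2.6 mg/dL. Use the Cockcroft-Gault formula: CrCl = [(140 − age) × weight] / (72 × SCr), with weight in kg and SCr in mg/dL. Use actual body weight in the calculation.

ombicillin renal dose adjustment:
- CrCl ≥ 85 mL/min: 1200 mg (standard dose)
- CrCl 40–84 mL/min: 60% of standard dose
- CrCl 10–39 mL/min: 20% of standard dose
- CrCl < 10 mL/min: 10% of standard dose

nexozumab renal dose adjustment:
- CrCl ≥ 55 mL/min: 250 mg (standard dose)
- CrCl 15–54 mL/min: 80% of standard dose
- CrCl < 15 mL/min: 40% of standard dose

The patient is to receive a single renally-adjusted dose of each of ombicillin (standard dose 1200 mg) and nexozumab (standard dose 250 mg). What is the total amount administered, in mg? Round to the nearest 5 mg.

440 mg

CrCl = (140 − 68) × 96 / (72 × 2.6) = 6912.0 / 187.20 ≈ 36.9 mL/min
CrCl ≈ 37 mL/min.
ombicillin: 10–39 mL/min → 20% of 1200 mg = 240 mg.
nexozumab: 15–54 mL/min → 80% of 250 mg = 200 mg.
Total = 240 + 200 = 440 mg.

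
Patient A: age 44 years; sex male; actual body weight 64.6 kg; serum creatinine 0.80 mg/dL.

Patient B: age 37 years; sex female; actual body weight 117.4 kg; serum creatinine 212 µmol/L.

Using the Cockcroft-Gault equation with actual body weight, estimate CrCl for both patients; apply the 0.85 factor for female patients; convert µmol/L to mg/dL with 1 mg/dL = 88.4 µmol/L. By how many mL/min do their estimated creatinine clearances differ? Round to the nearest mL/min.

48 mL/min

Patient A: CrCl = (140 − 44) × 64.6 / (72 × 0.8) = 6201.6 / 57.60 ≈ 107.7 mL/min
Patient B: SCr = 212 / 88.4 = 2.398 mg/dL
Patient B: CrCl = (140 − 37) × 117.4 / (72 × 2.398) × 0.85 = 12092.2 / 172.66 × 0.85 ≈ 59.5 mL/min
|107.7 − 59.5| = 48.2 mL/min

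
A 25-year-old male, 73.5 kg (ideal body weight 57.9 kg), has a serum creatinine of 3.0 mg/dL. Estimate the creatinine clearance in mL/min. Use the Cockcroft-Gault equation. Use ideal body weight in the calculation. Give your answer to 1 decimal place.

CrCl = (140 − 25) × 57.9 / (72 × 3) = 6658.5 / 216.00 ≈ 30.8 mL/min

30.8 mL/min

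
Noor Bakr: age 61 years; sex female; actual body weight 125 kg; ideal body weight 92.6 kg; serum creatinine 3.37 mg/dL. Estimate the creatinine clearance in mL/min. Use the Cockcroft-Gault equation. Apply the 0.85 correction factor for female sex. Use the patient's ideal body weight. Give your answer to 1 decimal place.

CrCl = (140 − 61) × 92.6 / (72 × 3.37) × 0.85 = 7315.4 / 242.64 × 0.85 ≈ 25.6 mL/min

25.6 mL/min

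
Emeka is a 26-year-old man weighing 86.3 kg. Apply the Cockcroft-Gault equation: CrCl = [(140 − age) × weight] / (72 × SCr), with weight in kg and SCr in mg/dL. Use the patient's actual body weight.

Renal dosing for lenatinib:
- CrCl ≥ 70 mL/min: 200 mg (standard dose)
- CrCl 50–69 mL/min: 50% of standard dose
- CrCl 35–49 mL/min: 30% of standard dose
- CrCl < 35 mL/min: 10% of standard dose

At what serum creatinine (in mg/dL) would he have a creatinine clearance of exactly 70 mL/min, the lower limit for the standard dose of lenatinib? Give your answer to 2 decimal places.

Standard dose requires CrCl ≥ 70 mL/min.
Set (140 − 26) × 86.3 / (72 × SCr) = 70
SCr = (140 − 26) × 86.3 / (72 × 70) = 1.952 mg/dL

1.95 mg/dL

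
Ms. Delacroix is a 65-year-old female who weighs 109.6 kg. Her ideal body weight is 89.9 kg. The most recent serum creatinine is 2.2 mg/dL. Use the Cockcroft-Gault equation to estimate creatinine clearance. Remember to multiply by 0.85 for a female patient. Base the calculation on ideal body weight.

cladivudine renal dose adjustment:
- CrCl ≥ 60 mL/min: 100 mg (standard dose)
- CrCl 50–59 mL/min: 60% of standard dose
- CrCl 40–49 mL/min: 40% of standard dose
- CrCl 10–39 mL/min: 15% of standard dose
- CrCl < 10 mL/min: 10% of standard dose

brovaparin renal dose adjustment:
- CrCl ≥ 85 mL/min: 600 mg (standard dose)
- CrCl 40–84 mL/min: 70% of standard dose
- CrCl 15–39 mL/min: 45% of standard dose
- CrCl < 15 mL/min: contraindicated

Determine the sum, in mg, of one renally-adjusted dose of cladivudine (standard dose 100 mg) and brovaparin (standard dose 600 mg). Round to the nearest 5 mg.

CrCl = (140 − 65) × 89.9 / (72 × 2.2) × 0.85 = 6742.5 / 158.40 × 0.85 ≈ 36.2 mL/min
CrCl ≈ 36 mL/min.
cladivudine: 10–39 mL/min → 15% of 100 mg = 15 mg.
brovaparin: 15–39 mL/min → 45% of 600 mg = 270 mg.
Total = 15 + 270 = 285 mg.

285 mg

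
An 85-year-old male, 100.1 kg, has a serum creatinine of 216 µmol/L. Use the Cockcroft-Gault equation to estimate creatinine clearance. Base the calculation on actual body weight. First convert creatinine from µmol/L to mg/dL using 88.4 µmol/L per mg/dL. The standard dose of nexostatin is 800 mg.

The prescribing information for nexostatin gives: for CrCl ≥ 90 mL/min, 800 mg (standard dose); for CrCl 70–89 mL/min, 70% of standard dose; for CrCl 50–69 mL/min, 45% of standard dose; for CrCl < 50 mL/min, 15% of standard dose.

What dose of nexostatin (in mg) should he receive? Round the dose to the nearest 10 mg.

SCr = 216 / 88.4 = 2.443 mg/dL
CrCl = (140 − 85) × 100.1 / (72 × 2.443) = 5505.5 / 175.90 ≈ 31.3 mL/min
CrCl ≈ 31 mL/min → bracket < 50 mL/min.
15% of 800 mg = 120 mg

120 mg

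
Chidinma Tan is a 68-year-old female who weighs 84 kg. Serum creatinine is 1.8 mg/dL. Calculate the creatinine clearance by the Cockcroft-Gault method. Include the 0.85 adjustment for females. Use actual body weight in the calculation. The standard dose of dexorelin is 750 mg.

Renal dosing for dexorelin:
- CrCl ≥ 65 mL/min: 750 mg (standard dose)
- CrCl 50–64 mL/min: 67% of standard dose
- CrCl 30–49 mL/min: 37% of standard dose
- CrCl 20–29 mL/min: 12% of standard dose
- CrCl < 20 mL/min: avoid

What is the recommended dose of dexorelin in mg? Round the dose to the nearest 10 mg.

CrCl = (140 − 68) × 84 / (72 × 1.8) × 0.85 = 6048.0 / 129.60 × 0.85 ≈ 39.7 mL/min
CrCl ≈ 40 mL/min → bracket 30–49 mL/min.
37% of 750 mg = 277.5 mg → 280 mg

280 mg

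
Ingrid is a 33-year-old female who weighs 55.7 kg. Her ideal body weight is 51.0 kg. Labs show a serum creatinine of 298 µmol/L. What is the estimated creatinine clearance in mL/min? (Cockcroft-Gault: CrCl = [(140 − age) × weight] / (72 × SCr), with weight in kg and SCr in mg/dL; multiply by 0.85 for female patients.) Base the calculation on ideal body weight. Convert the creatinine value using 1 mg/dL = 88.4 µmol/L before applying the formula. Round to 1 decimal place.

19.1 mL/min

SCr = 298 / 88.4 = 3.371 mg/dL
CrCl = (140 − 33) × 51 / (72 × 3.371) × 0.85 = 5457.0 / 242.71 × 0.85 ≈ 19.1 mL/min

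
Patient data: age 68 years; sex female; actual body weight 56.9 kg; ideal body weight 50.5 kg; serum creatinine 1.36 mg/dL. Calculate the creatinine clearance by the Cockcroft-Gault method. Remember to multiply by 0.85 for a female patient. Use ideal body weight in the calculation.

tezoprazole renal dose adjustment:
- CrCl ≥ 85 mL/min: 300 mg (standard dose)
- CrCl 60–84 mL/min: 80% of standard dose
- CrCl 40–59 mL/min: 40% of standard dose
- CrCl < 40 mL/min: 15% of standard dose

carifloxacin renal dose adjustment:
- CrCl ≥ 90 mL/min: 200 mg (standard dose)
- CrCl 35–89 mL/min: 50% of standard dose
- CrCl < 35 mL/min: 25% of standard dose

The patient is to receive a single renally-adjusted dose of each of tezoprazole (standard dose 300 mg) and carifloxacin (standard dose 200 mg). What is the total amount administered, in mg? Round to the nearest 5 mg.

CrCl = (140 − 68) × 50.5 / (72 × 1.36) × 0.85 = 3636.0 / 97.92 × 0.85 ≈ 31.6 mL/min
CrCl ≈ 32 mL/min.
tezoprazole: < 40 mL/min → 15% of 300 mg = 45 mg.
carifloxacin: < 35 mL/min → 25% of 200 mg = 50 mg.
Total = 45 + 50 = 95 mg.

95 mg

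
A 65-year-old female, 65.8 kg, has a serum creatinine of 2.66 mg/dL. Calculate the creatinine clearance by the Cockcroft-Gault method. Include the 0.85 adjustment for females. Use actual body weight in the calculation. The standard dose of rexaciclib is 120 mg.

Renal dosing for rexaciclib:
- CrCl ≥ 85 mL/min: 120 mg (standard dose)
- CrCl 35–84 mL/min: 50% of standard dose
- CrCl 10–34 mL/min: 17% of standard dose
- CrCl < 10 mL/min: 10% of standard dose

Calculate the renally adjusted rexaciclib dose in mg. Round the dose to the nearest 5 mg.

CrCl = (140 − 65) × 65.8 / (72 × 2.66) × 0.85 = 4935.0 / 191.52 × 0.85 ≈ 21.9 mL/min
CrCl ≈ 22 mL/min → bracket 10–34 mL/min.
17% of 120 mg = 20.4 mg → 20 mg

20 mg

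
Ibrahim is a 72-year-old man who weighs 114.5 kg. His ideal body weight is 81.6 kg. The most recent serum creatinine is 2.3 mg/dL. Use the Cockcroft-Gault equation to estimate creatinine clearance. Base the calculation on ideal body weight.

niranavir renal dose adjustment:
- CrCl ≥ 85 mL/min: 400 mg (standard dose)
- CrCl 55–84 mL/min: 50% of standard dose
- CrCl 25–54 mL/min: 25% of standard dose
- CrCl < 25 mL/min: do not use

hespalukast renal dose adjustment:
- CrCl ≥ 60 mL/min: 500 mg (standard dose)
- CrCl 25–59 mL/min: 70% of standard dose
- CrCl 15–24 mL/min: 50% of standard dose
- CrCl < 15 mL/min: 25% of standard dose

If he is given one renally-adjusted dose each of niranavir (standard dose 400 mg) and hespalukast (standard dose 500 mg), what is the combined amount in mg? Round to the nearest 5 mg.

CrCl = (140 − 72) × 81.6 / (72 × 2.3) = 5548.8 / 165.60 ≈ 33.5 mL/min
CrCl ≈ 34 mL/min.
niranavir: 25–54 mL/min → 25% of 400 mg = 100 mg.
hespalukast: 25–59 mL/min → 70% of 500 mg = 350 mg.
Total = 100 + 350 = 450 mg.

450 mg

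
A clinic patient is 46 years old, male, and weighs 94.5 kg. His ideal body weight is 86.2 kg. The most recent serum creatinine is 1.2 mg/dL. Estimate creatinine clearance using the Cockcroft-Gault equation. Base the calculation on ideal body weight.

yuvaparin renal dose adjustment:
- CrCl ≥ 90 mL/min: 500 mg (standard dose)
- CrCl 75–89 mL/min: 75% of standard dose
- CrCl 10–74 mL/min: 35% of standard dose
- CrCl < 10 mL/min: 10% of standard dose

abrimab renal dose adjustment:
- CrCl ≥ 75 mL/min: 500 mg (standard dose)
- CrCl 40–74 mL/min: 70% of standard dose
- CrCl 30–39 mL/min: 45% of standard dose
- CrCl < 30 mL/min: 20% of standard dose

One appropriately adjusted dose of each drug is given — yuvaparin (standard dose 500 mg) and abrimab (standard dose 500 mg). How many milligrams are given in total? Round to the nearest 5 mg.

1000 mg

CrCl = (140 − 46) × 86.2 / (72 × 1.2) = 8102.8 / 86.40 ≈ 93.8 mL/min
CrCl ≈ 94 mL/min.
yuvaparin: ≥ 90 mL/min → 100% of 500 mg = 500 mg.
abrimab: ≥ 75 mL/min → 100% of 500 mg = 500 mg.
Total = 500 + 500 = 1000 mg.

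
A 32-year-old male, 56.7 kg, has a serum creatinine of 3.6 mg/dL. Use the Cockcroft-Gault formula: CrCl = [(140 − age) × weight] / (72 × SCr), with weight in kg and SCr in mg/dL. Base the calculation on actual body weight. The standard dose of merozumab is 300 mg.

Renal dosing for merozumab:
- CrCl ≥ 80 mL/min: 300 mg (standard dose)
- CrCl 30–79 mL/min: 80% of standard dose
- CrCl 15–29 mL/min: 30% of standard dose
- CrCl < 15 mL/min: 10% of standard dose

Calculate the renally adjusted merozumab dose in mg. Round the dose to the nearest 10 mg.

90 mg

CrCl = (140 − 32) × 56.7 / (72 × 3.6) = 6123.6 / 259.20 ≈ 23.6 mL/min
CrCl ≈ 24 mL/min → bracket 15–29 mL/min.
30% of 300 mg = 90 mg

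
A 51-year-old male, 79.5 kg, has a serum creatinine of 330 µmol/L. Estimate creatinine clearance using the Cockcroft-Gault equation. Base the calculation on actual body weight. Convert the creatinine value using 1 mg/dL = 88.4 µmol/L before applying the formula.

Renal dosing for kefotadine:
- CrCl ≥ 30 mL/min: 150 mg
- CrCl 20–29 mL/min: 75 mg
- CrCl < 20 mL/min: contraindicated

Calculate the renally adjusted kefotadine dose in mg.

SCr = 330 / 88.4 = 3.733 mg/dL
CrCl = (140 − 51) × 79.5 / (72 × 3.733) = 7075.5 / 268.78 ≈ 26.3 mL/min
CrCl ≈ 26 mL/min → bracket 20–29 mL/min.
Dose for this bracket: 75 mg.

75 mg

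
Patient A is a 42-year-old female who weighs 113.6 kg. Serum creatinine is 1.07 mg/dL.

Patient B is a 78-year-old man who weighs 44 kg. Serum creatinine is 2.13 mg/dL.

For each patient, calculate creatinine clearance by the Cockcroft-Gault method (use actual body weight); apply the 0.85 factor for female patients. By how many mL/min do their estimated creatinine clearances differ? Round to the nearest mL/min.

105 mL/min

Patient A: CrCl = (140 − 42) × 113.6 / (72 × 1.07) × 0.85 = 11132.8 / 77.04 × 0.85 ≈ 122.8 mL/min
Patient B: CrCl = (140 − 78) × 44 / (72 × 2.13) = 2728.0 / 153.36 ≈ 17.8 mL/min
|122.8 − 17.8| = 105.0 mL/min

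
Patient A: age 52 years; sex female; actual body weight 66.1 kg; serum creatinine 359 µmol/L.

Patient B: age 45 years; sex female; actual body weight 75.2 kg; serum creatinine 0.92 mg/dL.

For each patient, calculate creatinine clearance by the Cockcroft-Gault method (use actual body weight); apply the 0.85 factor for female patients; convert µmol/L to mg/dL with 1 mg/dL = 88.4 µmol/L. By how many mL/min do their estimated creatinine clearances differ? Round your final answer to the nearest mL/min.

75 mL/min

Patient A: SCr = 359 / 88.4 = 4.061 mg/dL
Patient A: CrCl = (140 − 52) × 66.1 / (72 × 4.061) × 0.85 = 5816.8 / 292.39 × 0.85 ≈ 16.9 mL/min
Patient B: CrCl = (140 − 45) × 75.2 / (72 × 0.92) × 0.85 = 7144.0 / 66.24 × 0.85 ≈ 91.7 mL/min
|16.9 − 91.7| = 74.8 mL/min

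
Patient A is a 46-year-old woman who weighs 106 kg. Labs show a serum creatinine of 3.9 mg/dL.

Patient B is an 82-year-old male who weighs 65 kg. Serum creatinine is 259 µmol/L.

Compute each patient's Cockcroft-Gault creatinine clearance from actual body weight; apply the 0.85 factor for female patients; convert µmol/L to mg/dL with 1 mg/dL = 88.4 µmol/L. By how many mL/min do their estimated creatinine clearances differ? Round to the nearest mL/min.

Patient A: CrCl = (140 − 46) × 106 / (72 × 3.9) × 0.85 = 9964.0 / 280.80 × 0.85 ≈ 30.2 mL/min
Patient B: SCr = 259 / 88.4 = 2.93 mg/dL
Patient B: CrCl = (140 − 82) × 65 / (72 × 2.93) = 3770.0 / 210.96 ≈ 17.9 mL/min
|30.2 − 17.9| = 12.3 mL/min

12 mL/min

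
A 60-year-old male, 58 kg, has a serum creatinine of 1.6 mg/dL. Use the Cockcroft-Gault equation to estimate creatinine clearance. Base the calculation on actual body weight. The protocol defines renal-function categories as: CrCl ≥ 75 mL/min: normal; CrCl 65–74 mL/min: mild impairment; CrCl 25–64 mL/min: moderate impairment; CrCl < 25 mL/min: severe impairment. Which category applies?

CrCl = (140 − 60) × 58 / (72 × 1.6) = 4640.0 / 115.20 ≈ 40.3 mL/min
40 mL/min falls in the 'moderate impairment' range.

moderate impairment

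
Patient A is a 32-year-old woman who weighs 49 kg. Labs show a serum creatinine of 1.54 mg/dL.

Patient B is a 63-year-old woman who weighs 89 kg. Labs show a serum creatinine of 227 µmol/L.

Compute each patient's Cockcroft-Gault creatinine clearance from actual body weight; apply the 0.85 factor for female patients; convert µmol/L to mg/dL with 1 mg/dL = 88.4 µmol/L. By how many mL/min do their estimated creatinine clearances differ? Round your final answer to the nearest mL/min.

Patient A: CrCl = (140 − 32) × 49 / (72 × 1.54) × 0.85 = 5292.0 / 110.88 × 0.85 ≈ 40.6 mL/min
Patient B: SCr = 227 / 88.4 = 2.568 mg/dL
Patient B: CrCl = (140 − 63) × 89 / (72 × 2.568) × 0.85 = 6853.0 / 184.90 × 0.85 ≈ 31.5 mL/min
|40.6 − 31.5| = 9.1 mL/min

9 mL/min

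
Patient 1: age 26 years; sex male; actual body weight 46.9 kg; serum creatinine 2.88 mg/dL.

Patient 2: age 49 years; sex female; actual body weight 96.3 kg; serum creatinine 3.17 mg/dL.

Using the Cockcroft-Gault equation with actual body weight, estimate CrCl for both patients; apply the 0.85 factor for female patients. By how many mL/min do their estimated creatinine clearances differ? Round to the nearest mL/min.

7 mL/min

Patient 1: CrCl = (140 − 26) × 46.9 / (72 × 2.88) = 5346.6 / 207.36 ≈ 25.8 mL/min
Patient 2: CrCl = (140 − 49) × 96.3 / (72 × 3.17) × 0.85 = 8763.3 / 228.24 × 0.85 ≈ 32.6 mL/min
|25.8 − 32.6| = 6.8 mL/min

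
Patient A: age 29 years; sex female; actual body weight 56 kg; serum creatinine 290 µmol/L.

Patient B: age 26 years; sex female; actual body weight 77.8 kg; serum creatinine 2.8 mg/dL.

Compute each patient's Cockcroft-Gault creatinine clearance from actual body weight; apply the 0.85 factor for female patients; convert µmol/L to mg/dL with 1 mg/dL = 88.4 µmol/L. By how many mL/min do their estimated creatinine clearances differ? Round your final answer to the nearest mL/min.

15 mL/min

Patient A: SCr = 290 / 88.4 = 3.281 mg/dL
Patient A: CrCl = (140 − 29) × 56 / (72 × 3.281) × 0.85 = 6216.0 / 236.23 × 0.85 ≈ 22.4 mL/min
Patient B: CrCl = (140 − 26) × 77.8 / (72 × 2.8) × 0.85 = 8869.2 / 201.60 × 0.85 ≈ 37.4 mL/min
|22.4 − 37.4| = 15.0 mL/min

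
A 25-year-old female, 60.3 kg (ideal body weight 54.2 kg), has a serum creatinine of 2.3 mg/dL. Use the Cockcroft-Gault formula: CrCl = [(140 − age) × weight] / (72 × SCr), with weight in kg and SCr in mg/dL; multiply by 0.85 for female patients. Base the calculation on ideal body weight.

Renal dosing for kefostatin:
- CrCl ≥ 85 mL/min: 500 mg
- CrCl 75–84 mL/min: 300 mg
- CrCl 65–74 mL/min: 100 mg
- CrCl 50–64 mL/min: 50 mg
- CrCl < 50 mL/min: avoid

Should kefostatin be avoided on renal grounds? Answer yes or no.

CrCl = (140 − 25) × 54.2 / (72 × 2.3) × 0.85 = 6233.0 / 165.60 × 0.85 ≈ 32.0 mL/min
CrCl ≈ 32 mL/min, which is < 50 mL/min.

yes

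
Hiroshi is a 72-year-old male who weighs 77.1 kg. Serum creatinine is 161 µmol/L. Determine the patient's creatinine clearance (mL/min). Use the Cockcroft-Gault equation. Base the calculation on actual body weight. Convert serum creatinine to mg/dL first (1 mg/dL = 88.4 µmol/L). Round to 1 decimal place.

40.0 mL/min

SCr = 161 / 88.4 = 1.821 mg/dL
CrCl = (140 − 72) × 77.1 / (72 × 1.821) = 5242.8 / 131.11 ≈ 40.0 mL/min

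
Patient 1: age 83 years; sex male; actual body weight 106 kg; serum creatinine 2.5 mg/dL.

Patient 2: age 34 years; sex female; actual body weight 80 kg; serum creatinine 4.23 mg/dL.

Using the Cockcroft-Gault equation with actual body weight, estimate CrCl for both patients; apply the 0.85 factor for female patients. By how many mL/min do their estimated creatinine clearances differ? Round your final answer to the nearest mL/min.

Patient 1: CrCl = (140 − 83) × 106 / (72 × 2.5) = 6042.0 / 180.00 ≈ 33.6 mL/min
Patient 2: CrCl = (140 − 34) × 80 / (72 × 4.23) × 0.85 = 8480.0 / 304.56 × 0.85 ≈ 23.7 mL/min
|33.6 − 23.7| = 9.9 mL/min

10 mL/min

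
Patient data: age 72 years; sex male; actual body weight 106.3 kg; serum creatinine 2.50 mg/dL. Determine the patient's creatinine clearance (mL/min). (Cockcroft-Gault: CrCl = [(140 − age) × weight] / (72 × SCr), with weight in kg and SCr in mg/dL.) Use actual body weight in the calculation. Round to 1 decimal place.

40.2 mL/min

CrCl = (140 − 72) × 106.3 / (72 × 2.5) = 7228.4 / 180.00 ≈ 40.2 mL/min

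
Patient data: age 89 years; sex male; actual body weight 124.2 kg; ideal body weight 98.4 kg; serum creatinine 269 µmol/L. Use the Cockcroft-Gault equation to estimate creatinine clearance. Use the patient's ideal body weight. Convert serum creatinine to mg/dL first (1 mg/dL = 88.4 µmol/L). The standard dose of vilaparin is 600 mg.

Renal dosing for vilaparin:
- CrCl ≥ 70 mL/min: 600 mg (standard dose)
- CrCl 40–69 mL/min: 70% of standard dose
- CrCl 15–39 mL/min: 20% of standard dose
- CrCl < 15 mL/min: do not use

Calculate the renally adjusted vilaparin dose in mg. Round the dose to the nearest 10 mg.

120 mg

SCr = 269 / 88.4 = 3.043 mg/dL
CrCl = (140 − 89) × 98.4 / (72 × 3.043) = 5018.4 / 219.10 ≈ 22.9 mL/min
CrCl ≈ 23 mL/min → bracket 15–39 mL/min.
20% of 600 mg = 120 mg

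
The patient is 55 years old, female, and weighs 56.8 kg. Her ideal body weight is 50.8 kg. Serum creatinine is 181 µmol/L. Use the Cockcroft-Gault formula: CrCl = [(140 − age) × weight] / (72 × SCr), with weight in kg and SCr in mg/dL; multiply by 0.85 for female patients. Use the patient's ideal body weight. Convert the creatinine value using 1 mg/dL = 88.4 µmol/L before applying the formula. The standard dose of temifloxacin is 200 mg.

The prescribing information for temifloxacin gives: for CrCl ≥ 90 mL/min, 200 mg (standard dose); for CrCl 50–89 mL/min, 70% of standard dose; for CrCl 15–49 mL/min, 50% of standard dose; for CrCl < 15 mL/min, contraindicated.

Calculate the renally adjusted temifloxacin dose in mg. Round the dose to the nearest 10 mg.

SCr = 181 / 88.4 = 2.048 mg/dL
CrCl = (140 − 55) × 50.8 / (72 × 2.048) × 0.85 = 4318.0 / 147.46 × 0.85 ≈ 24.9 mL/min
CrCl ≈ 25 mL/min → bracket 15–49 mL/min.
50% of 200 mg = 100 mg

100 mg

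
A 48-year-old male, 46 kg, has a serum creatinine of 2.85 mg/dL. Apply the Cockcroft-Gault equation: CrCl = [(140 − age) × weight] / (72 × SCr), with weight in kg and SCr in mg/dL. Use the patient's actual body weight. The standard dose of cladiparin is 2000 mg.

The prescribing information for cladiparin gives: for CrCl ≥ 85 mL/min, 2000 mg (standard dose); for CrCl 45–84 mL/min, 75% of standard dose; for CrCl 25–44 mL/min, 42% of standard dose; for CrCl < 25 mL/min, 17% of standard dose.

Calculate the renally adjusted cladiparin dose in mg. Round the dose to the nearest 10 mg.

340 mg

CrCl = (140 − 48) × 46 / (72 × 2.85) = 4232.0 / 205.20 ≈ 20.6 mL/min
CrCl ≈ 21 mL/min → bracket < 25 mL/min.
17% of 2000 mg = 340 mg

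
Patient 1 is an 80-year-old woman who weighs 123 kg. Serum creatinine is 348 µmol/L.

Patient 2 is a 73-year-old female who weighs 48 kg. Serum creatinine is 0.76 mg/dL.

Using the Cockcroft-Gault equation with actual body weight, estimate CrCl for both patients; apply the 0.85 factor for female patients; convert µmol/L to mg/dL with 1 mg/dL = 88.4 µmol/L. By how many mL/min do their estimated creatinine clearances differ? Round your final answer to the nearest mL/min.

Patient 1: SCr = 348 / 88.4 = 3.937 mg/dL
Patient 1: CrCl = (140 − 80) × 123 / (72 × 3.937) × 0.85 = 7380.0 / 283.46 × 0.85 ≈ 22.1 mL/min
Patient 2: CrCl = (140 − 73) × 48 / (72 × 0.76) × 0.85 = 3216.0 / 54.72 × 0.85 ≈ 50.0 mL/min
|22.1 − 50.0| = 27.9 mL/min

28 mL/min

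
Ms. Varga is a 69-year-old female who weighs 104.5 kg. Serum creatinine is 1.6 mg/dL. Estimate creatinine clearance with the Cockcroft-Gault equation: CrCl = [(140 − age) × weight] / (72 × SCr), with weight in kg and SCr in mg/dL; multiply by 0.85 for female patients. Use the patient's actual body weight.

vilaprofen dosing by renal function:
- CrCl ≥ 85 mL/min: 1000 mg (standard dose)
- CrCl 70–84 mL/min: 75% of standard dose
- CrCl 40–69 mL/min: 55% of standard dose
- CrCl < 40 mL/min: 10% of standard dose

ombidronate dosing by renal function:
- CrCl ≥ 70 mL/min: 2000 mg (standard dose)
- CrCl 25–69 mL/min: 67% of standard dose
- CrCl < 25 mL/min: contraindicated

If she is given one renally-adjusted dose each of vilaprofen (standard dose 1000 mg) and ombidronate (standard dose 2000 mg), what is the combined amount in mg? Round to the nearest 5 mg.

CrCl = (140 − 69) × 104.5 / (72 × 1.6) × 0.85 = 7419.5 / 115.20 × 0.85 ≈ 54.7 mL/min
CrCl ≈ 55 mL/min.
vilaprofen: 40–69 mL/min → 55% of 1000 mg = 550 mg.
ombidronate: 25–69 mL/min → 67% of 2000 mg = 1340 mg.
Total = 550 + 1340 = 1890 mg.

1890 mg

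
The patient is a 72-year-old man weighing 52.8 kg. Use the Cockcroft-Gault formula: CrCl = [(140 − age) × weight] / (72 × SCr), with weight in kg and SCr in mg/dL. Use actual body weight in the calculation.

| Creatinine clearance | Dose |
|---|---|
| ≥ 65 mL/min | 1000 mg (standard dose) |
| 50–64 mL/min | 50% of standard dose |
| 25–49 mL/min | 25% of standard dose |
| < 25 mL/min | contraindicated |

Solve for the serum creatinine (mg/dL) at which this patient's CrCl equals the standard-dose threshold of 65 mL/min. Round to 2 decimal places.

Standard dose requires CrCl ≥ 65 mL/min.
Set (140 − 72) × 52.8 / (72 × SCr) = 65
SCr = (140 − 72) × 52.8 / (72 × 65) = 0.767 mg/dL

0.77 mg/dL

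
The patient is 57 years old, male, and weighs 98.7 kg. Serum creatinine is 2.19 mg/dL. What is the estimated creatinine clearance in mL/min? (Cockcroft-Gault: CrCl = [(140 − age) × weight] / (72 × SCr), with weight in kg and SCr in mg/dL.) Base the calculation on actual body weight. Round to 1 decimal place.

CrCl = (140 − 57) × 98.7 / (72 × 2.19) = 8192.1 / 157.68 ≈ 52.0 mL/min

52.0 mL/min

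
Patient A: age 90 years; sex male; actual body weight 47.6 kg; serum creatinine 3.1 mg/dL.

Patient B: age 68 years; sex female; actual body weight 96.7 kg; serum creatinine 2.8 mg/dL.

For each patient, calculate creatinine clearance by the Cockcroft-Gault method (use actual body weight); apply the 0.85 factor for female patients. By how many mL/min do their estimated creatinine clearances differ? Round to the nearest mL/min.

Patient A: CrCl = (140 − 90) × 47.6 / (72 × 3.1) = 2380.0 / 223.20 ≈ 10.7 mL/min
Patient B: CrCl = (140 − 68) × 96.7 / (72 × 2.8) × 0.85 = 6962.4 / 201.60 × 0.85 ≈ 29.4 mL/min
|10.7 − 29.4| = 18.7 mL/min

19 mL/min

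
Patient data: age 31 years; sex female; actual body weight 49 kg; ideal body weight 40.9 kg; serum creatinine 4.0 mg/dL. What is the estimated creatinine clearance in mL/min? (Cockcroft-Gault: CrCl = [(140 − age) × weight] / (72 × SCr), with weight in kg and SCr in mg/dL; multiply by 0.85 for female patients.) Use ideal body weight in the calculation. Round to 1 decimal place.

13.2 mL/min

CrCl = (140 − 31) × 40.9 / (72 × 4) × 0.85 = 4458.1 / 288.00 × 0.85 ≈ 13.2 mL/min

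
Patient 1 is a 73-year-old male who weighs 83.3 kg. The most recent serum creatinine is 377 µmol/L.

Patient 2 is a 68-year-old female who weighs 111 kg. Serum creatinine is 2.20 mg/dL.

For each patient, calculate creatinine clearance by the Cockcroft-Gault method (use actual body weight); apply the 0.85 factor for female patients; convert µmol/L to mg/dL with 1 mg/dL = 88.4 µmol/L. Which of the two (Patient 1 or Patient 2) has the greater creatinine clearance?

Patient 1: SCr = 377 / 88.4 = 4.265 mg/dL
Patient 1: CrCl = (140 − 73) × 83.3 / (72 × 4.265) = 5581.1 / 307.08 ≈ 18.2 mL/min
Patient 2: CrCl = (140 − 68) × 111 / (72 × 2.2) × 0.85 = 7992.0 / 158.40 × 0.85 ≈ 42.9 mL/min
18.2 vs 42.9 mL/min → Patient 2 is higher.

Patient 2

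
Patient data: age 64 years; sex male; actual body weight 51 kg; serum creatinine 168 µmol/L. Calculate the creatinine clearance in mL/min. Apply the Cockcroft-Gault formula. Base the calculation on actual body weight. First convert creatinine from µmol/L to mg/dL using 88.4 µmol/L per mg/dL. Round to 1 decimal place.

28.3 mL/min

SCr = 168 / 88.4 = 1.9 mg/dL
CrCl = (140 − 64) × 51 / (72 × 1.9) = 3876.0 / 136.80 ≈ 28.3 mL/min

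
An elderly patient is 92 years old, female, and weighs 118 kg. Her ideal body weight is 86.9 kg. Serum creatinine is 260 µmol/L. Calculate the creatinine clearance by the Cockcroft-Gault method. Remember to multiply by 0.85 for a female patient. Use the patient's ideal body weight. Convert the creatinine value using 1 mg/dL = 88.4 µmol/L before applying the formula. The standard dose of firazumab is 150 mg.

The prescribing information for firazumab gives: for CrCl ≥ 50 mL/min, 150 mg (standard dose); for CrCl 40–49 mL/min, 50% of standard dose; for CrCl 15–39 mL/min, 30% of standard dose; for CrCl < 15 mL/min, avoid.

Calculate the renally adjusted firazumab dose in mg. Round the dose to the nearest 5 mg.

45 mg

SCr = 260 / 88.4 = 2.941 mg/dL
CrCl = (140 − 92) × 86.9 / (72 × 2.941) × 0.85 = 4171.2 / 211.75 × 0.85 ≈ 16.7 mL/min
CrCl ≈ 17 mL/min → bracket 15–39 mL/min.
30% of 150 mg = 45 mg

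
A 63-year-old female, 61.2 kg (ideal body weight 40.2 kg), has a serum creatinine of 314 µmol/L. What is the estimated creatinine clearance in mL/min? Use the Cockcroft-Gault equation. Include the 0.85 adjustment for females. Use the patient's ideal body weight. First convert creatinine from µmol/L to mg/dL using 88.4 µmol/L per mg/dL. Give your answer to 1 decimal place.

10.3 mL/min

SCr = 314 / 88.4 = 3.552 mg/dL
CrCl = (140 − 63) × 40.2 / (72 × 3.552) × 0.85 = 3095.4 / 255.74 × 0.85 ≈ 10.3 mL/min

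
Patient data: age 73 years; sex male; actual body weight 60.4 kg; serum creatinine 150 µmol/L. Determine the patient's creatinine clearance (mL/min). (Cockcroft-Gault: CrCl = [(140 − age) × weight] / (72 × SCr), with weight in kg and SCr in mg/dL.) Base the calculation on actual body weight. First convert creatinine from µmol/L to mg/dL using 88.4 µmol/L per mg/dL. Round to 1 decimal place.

SCr = 150 / 88.4 = 1.697 mg/dL
CrCl = (140 − 73) × 60.4 / (72 × 1.697) = 4046.8 / 122.18 ≈ 33.1 mL/min

33.1 mL/min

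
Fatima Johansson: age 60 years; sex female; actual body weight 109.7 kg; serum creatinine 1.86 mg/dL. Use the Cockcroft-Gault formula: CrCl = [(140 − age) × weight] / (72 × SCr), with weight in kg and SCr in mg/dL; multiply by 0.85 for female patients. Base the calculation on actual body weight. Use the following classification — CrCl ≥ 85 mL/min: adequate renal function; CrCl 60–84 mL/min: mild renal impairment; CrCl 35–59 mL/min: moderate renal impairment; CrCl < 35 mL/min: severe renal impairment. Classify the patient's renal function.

moderate renal impairment

CrCl = (140 − 60) × 109.7 / (72 × 1.86) × 0.85 = 8776.0 / 133.92 × 0.85 ≈ 55.7 mL/min
56 mL/min falls in the 'moderate renal impairment' range.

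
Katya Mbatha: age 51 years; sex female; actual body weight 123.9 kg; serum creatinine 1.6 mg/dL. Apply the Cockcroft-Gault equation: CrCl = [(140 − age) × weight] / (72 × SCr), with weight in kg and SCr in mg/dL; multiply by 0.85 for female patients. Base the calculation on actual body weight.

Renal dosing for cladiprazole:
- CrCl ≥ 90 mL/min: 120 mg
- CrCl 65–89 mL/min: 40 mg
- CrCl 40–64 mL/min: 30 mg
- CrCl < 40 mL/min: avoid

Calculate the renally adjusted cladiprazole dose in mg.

CrCl = (140 − 51) × 123.9 / (72 × 1.6) × 0.85 = 11027.1 / 115.20 × 0.85 ≈ 81.4 mL/min
CrCl ≈ 81 mL/min → bracket 65–89 mL/min.
Dose for this bracket: 40 mg.

40 mg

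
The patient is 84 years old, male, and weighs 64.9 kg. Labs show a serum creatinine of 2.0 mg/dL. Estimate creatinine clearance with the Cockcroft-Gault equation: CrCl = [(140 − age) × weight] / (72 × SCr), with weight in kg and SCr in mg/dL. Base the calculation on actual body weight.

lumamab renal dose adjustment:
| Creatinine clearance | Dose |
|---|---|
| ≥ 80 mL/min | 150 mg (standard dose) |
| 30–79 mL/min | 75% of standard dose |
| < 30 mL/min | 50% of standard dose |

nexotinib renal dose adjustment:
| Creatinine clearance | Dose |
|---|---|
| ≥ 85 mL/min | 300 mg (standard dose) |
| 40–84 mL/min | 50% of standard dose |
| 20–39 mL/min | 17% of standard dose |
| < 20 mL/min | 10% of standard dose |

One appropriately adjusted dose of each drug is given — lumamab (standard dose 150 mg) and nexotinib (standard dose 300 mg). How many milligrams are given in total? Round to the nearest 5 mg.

125 mg

CrCl = (140 − 84) × 64.9 / (72 × 2) = 3634.4 / 144.00 ≈ 25.2 mL/min
CrCl ≈ 25 mL/min.
lumamab: < 30 mL/min → 50% of 150 mg = 75 mg.
nexotinib: 20–39 mL/min → 17% of 300 mg = 51 mg.
Total = 75 + 51 = 126 mg.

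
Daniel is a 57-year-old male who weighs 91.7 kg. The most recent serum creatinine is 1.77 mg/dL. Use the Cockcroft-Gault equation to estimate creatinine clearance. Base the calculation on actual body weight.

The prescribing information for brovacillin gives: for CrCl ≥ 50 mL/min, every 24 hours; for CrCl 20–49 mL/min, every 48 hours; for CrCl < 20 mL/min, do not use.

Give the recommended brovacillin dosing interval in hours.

every 24 hours

CrCl = (140 − 57) × 91.7 / (72 × 1.77) = 7611.1 / 127.44 ≈ 59.7 mL/min
CrCl ≈ 60 mL/min → bracket ≥ 50 mL/min → every 24 hours.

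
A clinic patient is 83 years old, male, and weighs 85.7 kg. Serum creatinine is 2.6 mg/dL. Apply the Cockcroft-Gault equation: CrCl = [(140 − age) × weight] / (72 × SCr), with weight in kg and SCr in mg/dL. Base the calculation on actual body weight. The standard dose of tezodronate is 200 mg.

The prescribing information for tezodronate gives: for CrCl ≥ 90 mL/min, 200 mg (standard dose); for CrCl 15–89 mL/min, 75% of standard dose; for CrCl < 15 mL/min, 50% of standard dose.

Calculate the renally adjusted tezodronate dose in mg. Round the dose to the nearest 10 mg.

CrCl = (140 − 83) × 85.7 / (72 × 2.6) = 4884.9 / 187.20 ≈ 26.1 mL/min
CrCl ≈ 26 mL/min → bracket 15–89 mL/min.
75% of 200 mg = 150 mg

150 mg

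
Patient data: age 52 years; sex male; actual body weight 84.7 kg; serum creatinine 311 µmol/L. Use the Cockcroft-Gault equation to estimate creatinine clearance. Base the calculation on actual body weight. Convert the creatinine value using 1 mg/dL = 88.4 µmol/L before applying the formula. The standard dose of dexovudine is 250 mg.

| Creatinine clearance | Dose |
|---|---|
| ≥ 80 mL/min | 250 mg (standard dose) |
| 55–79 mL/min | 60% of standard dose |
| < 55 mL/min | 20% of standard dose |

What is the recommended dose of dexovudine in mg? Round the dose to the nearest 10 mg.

50 mg

SCr = 311 / 88.4 = 3.518 mg/dL
CrCl = (140 − 52) × 84.7 / (72 × 3.518) = 7453.6 / 253.30 ≈ 29.4 mL/min
CrCl ≈ 29 mL/min → bracket < 55 mL/min.
20% of 250 mg = 50 mg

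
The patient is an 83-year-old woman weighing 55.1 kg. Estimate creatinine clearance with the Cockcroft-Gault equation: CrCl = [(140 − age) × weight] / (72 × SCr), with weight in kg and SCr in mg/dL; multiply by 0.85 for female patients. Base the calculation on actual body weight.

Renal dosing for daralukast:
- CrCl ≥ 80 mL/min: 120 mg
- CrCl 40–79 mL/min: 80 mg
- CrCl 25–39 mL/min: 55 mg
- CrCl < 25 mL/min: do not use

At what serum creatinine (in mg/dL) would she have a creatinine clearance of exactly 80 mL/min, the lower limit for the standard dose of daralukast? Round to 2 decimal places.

Standard dose requires CrCl ≥ 80 mL/min.
Set (140 − 83) × 55.1 × 0.85 / (72 × SCr) = 80
SCr = (140 − 83) × 55.1 × 0.85 / (72 × 80) = 0.463 mg/dL

0.46 mg/dL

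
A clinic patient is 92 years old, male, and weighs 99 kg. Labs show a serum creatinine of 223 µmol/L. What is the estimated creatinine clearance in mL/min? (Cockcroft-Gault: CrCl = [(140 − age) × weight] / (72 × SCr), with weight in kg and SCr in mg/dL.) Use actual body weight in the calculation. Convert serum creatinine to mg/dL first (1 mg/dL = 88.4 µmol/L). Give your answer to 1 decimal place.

26.2 mL/min

SCr = 223 / 88.4 = 2.523 mg/dL
CrCl = (140 − 92) × 99 / (72 × 2.523) = 4752.0 / 181.66 ≈ 26.2 mL/min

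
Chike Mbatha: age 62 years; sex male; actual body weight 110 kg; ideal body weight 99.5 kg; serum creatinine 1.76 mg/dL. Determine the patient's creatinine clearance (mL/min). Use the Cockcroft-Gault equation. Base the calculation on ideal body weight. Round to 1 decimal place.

CrCl = (140 − 62) × 99.5 / (72 × 1.76) = 7761.0 / 126.72 ≈ 61.2 mL/min

61.2 mL/min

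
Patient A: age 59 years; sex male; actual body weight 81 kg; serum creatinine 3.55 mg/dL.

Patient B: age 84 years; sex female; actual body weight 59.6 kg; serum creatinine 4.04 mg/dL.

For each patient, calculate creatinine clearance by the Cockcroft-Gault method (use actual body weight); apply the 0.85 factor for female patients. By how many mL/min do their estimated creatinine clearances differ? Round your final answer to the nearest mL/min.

Patient A: CrCl = (140 − 59) × 81 / (72 × 3.55) = 6561.0 / 255.60 ≈ 25.7 mL/min
Patient B: CrCl = (140 − 84) × 59.6 / (72 × 4.04) × 0.85 = 3337.6 / 290.88 × 0.85 ≈ 9.8 mL/min
|25.7 − 9.8| = 15.9 mL/min

16 mL/min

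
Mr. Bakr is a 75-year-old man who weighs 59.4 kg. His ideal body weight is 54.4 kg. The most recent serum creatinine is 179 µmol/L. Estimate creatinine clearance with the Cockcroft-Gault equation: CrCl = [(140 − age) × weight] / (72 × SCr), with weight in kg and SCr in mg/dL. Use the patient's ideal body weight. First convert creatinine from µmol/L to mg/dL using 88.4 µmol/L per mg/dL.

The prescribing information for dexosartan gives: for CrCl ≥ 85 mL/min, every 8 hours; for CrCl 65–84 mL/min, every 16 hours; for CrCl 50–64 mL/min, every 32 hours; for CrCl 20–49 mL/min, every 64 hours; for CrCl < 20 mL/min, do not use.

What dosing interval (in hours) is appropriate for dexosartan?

SCr = 179 / 88.4 = 2.025 mg/dL
CrCl = (140 − 75) × 54.4 / (72 × 2.025) = 3536.0 / 145.80 ≈ 24.3 mL/min
CrCl ≈ 24 mL/min → bracket 20–49 mL/min → every 64 hours.

every 64 hours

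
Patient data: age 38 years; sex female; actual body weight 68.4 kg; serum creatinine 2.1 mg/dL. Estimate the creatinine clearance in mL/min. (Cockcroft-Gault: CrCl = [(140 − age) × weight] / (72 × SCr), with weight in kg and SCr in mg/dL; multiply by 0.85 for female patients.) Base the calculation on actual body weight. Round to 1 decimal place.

39.2 mL/min

CrCl = (140 − 38) × 68.4 / (72 × 2.1) × 0.85 = 6976.8 / 151.20 × 0.85 ≈ 39.2 mL/min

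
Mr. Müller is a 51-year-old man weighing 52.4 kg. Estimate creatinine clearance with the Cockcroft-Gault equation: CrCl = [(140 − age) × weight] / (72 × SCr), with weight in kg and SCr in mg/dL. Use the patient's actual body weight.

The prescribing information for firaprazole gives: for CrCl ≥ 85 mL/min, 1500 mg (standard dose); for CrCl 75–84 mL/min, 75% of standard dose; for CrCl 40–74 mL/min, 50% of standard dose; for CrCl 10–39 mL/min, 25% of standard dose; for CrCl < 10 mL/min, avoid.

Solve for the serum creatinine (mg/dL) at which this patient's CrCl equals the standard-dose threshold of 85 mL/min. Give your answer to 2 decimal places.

0.76 mg/dL

Standard dose requires CrCl ≥ 85 mL/min.
Set (140 − 51) × 52.4 / (72 × SCr) = 85
SCr = (140 − 51) × 52.4 / (72 × 85) = 0.762 mg/dL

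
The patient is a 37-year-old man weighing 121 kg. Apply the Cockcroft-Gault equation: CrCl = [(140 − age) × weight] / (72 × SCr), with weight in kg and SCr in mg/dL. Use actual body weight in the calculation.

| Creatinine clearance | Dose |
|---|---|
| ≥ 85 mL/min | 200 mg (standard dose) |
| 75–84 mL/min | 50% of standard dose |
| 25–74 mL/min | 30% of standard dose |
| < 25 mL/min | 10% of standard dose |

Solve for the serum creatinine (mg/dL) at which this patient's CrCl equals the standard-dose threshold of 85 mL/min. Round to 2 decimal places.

Standard dose requires CrCl ≥ 85 mL/min.
Set (140 − 37) × 121 / (72 × SCr) = 85
SCr = (140 − 37) × 121 / (72 × 85) = 2.036 mg/dL

2.04 mg/dL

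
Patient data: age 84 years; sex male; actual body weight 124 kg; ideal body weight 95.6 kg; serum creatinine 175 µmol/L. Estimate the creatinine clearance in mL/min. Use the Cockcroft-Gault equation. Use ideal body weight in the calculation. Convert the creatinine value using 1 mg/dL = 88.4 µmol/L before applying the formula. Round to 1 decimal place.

SCr = 175 / 88.4 = 1.98 mg/dL
CrCl = (140 − 84) × 95.6 / (72 × 1.98) = 5353.6 / 142.56 ≈ 37.6 mL/min

37.6 mL/min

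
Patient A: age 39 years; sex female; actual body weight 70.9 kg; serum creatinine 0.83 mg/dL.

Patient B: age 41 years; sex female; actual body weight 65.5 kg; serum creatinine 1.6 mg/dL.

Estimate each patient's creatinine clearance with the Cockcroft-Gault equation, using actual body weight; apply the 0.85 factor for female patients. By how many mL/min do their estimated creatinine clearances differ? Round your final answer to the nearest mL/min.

Patient A: CrCl = (140 − 39) × 70.9 / (72 × 0.83) × 0.85 = 7160.9 / 59.76 × 0.85 ≈ 101.9 mL/min
Patient B: CrCl = (140 − 41) × 65.5 / (72 × 1.6) × 0.85 = 6484.5 / 115.20 × 0.85 ≈ 47.8 mL/min
|101.9 − 47.8| = 54.1 mL/min

54 mL/min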